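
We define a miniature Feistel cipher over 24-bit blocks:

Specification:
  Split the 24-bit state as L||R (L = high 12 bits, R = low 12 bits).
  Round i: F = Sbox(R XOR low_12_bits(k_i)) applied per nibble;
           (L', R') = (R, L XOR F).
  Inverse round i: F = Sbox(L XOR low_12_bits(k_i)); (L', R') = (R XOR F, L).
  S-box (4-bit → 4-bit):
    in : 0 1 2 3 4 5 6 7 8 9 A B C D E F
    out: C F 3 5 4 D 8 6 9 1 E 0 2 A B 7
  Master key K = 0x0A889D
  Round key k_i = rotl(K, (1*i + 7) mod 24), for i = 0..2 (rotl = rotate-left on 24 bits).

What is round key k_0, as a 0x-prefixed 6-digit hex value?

K = 0x0A889D
k_0 = rotl(K, (1*0+7) mod 24) = rotl(K, 7) = 0x444E85

0x444E85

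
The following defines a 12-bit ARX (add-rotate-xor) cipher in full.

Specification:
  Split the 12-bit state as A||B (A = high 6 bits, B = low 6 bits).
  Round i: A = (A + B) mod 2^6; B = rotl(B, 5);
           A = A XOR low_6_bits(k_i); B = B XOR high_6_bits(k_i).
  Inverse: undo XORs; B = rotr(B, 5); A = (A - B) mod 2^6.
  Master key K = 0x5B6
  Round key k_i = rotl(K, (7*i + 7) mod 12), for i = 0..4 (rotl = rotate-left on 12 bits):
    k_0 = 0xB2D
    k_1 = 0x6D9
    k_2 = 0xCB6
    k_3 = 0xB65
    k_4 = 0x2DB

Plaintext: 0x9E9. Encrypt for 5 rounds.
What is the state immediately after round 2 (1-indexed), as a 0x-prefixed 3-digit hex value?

0x317

s_0 = plaintext = 0x9E9
s_1 = Round(s_0, k_0) = 0xF58
s_2 = Round(s_1, k_1) = 0x317
s_3 = Round(s_2, k_2) = 0x559
s_4 = Round(s_3, k_3) = 0x2C1
s_5 = Round(s_4, k_4) = 0x5EB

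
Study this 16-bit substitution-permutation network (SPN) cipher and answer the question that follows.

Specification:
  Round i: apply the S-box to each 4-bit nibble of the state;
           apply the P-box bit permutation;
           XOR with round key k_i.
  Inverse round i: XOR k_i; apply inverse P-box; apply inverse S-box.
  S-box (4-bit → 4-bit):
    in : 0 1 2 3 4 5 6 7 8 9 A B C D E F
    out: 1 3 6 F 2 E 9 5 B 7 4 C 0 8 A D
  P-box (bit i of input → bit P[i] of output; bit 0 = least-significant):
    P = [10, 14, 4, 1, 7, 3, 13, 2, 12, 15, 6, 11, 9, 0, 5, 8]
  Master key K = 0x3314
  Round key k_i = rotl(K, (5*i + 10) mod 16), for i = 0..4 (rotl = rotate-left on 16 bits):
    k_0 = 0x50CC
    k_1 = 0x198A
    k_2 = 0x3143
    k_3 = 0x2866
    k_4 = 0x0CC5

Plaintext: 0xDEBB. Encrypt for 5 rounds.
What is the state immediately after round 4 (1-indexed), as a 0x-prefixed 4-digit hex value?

s_0 = plaintext = 0xDEBB
s_1 = Round(s_0, k_0) = 0xF9DA
s_2 = Round(s_1, k_1) = 0x8AFE
s_3 = Round(s_2, k_2) = 0x5284
s_4 = Round(s_3, k_3) = 0xE98B
s_5 = Round(s_4, k_4) = 0x9D1A

0xE98B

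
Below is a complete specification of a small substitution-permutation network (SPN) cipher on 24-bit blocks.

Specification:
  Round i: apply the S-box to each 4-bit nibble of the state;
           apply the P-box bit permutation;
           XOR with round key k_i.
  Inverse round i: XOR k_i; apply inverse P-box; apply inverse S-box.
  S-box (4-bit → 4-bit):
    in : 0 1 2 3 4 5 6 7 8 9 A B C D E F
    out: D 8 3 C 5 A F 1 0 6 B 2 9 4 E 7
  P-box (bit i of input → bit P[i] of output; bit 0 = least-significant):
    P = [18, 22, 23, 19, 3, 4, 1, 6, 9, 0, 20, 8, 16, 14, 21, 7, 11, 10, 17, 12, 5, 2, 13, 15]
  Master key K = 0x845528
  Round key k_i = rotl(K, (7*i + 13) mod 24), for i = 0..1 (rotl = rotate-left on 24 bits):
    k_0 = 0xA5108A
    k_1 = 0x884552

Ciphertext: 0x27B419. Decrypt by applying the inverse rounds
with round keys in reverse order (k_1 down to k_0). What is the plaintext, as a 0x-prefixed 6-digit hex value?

s_0 = ciphertext = 0x27B419
s_1 = InvRound(s_0, k_1) = 0x33F500
s_2 = InvRound(s_1, k_0) = 0x395344

0x395344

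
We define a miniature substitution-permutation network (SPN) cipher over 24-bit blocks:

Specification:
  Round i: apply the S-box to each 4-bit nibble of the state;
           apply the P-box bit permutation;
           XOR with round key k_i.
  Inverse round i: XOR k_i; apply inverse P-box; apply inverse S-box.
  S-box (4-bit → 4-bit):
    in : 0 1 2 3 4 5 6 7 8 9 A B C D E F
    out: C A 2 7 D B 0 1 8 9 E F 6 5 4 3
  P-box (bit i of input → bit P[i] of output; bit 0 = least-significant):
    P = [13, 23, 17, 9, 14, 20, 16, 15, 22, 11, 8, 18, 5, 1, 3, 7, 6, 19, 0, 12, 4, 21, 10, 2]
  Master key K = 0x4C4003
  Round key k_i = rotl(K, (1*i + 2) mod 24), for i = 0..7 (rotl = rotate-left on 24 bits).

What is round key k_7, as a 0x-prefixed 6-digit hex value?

K = 0x4C4003
k_0 = rotl(K, (1*0+2) mod 24) = rotl(K, 2) = 0x31000D
k_1 = rotl(K, (1*1+2) mod 24) = rotl(K, 3) = 0x62001A
k_2 = rotl(K, (1*2+2) mod 24) = rotl(K, 4) = 0xC40034
k_3 = rotl(K, (1*3+2) mod 24) = rotl(K, 5) = 0x880069
k_4 = rotl(K, (1*4+2) mod 24) = rotl(K, 6) = 0x1000D3
k_5 = rotl(K, (1*5+2) mod 24) = rotl(K, 7) = 0x2001A6
k_6 = rotl(K, (1*6+2) mod 24) = rotl(K, 8) = 0x40034C
k_7 = rotl(K, (1*7+2) mod 24) = rotl(K, 9) = 0x800698

0x800698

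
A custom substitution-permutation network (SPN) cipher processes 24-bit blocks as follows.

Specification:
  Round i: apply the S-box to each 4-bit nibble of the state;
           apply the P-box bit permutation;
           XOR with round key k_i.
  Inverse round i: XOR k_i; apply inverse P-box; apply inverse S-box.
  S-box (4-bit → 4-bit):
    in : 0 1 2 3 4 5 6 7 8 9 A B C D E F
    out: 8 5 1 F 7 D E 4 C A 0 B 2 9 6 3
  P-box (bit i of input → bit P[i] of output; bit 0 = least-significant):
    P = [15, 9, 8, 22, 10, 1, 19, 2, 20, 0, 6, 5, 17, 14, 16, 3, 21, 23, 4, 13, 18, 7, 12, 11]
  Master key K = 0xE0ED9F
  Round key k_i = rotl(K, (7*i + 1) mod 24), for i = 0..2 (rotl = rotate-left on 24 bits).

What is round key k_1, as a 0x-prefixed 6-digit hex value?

0xED9FE0

K = 0xE0ED9F
k_0 = rotl(K, (7*0+1) mod 24) = rotl(K, 1) = 0xC1DB3F
k_1 = rotl(K, (7*1+1) mod 24) = rotl(K, 8) = 0xED9FE0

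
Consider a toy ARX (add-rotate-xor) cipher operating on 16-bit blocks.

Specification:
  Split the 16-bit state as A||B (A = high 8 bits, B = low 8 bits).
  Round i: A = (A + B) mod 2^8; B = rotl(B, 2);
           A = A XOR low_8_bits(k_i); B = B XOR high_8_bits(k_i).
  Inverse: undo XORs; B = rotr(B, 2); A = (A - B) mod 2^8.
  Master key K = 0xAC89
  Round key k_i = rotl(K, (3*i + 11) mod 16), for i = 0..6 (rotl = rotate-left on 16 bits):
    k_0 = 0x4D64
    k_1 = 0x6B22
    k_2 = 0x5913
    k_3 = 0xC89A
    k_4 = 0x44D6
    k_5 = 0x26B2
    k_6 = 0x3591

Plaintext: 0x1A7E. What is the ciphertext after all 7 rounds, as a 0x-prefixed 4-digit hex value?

0xC664

s_0 = plaintext = 0x1A7E
s_1 = Round(s_0, k_0) = 0xFCB4
s_2 = Round(s_1, k_1) = 0x92B9
s_3 = Round(s_2, k_2) = 0x58BF
s_4 = Round(s_3, k_3) = 0x8D36
s_5 = Round(s_4, k_4) = 0x159C
s_6 = Round(s_5, k_5) = 0x0354
s_7 = Round(s_6, k_6) = 0xC664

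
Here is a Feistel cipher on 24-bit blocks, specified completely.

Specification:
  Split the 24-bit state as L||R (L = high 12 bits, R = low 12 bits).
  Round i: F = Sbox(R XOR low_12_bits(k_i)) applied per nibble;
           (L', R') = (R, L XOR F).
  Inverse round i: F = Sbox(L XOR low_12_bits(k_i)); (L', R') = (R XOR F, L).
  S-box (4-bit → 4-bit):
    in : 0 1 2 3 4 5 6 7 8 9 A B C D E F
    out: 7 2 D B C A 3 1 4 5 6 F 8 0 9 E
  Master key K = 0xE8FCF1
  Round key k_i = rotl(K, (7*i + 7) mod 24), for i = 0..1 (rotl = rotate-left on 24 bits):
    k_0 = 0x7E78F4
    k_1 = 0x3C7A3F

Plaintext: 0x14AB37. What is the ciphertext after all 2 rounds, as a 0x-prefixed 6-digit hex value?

0xAC1CDE

s_0 = plaintext = 0x14AB37
s_1 = Round(s_0, k_0) = 0xB37AC1
s_2 = Round(s_1, k_1) = 0xAC1CDE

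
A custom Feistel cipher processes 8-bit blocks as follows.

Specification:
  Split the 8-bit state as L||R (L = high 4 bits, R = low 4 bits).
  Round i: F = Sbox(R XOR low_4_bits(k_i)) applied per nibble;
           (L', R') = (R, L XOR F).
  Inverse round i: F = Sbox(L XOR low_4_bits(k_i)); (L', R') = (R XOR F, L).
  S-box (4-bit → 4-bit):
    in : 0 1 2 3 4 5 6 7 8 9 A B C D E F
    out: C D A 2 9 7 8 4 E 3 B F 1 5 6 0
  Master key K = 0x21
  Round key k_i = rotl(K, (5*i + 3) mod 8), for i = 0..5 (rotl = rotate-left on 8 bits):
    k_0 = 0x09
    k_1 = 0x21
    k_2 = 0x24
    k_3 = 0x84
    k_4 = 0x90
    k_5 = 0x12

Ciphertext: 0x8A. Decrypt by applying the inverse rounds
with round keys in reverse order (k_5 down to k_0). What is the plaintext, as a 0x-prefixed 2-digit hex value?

s_0 = ciphertext = 0x8A
s_1 = InvRound(s_0, k_5) = 0x18
s_2 = InvRound(s_1, k_4) = 0x51
s_3 = InvRound(s_2, k_3) = 0xC5
s_4 = InvRound(s_3, k_2) = 0xBC
s_5 = InvRound(s_4, k_1) = 0x7B
s_6 = InvRound(s_5, k_0) = 0xD7

0xD7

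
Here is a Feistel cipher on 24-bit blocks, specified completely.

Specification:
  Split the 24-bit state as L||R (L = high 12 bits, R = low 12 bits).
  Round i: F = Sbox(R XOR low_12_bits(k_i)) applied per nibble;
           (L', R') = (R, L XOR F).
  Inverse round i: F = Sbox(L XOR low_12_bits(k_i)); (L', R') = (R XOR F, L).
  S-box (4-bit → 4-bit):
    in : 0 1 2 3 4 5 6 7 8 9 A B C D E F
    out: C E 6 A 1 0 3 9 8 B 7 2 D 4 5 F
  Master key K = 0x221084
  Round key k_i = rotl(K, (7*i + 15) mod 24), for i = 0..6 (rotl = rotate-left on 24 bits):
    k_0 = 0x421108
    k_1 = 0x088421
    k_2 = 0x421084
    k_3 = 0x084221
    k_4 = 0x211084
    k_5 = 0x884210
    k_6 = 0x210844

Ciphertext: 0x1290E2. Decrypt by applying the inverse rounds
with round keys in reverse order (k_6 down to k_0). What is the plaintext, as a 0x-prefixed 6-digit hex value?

s_0 = ciphertext = 0x1290E2
s_1 = InvRound(s_0, k_6) = 0xBD6129
s_2 = InvRound(s_1, k_5) = 0xAFABD6
s_3 = InvRound(s_2, k_4) = 0xC43AFA
s_4 = InvRound(s_3, k_3) = 0xFCCC43
s_5 = InvRound(s_4, k_2) = 0x35BFCC
s_6 = InvRound(s_5, k_1) = 0x65B35B
s_7 = InvRound(s_6, k_0) = 0xA5165B

0xA5165B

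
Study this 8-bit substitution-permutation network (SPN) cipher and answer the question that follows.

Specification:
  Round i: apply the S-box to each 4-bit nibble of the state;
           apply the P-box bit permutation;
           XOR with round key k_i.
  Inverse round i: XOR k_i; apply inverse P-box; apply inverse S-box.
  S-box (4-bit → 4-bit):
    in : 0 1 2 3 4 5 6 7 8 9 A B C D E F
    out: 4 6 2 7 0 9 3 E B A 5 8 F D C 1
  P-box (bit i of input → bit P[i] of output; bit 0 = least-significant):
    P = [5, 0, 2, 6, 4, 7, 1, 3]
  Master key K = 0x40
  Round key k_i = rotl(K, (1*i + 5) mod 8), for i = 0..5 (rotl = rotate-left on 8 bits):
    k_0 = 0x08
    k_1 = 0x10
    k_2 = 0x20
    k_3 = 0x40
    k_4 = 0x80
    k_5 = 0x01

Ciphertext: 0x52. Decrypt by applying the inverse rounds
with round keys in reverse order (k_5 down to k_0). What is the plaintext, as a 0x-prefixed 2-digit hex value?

s_0 = ciphertext = 0x52
s_1 = InvRound(s_0, k_5) = 0xA9
s_2 = InvRound(s_1, k_4) = 0xB6
s_3 = InvRound(s_2, k_3) = 0x3D
s_4 = InvRound(s_3, k_2) = 0x51
s_5 = InvRound(s_4, k_1) = 0x49
s_6 = InvRound(s_5, k_0) = 0x49

0x49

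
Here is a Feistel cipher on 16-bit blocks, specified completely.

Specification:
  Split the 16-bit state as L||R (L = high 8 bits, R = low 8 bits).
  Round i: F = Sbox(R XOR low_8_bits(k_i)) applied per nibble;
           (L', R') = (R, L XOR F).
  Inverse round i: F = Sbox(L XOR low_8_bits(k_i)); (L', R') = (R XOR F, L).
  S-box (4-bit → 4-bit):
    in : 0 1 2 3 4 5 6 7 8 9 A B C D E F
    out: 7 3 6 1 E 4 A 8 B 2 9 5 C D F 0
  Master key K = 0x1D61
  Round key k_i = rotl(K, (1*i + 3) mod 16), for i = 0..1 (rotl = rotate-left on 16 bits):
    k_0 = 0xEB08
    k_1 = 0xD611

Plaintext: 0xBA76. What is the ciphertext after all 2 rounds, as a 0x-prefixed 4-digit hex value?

0x3518

s_0 = plaintext = 0xBA76
s_1 = Round(s_0, k_0) = 0x7635
s_2 = Round(s_1, k_1) = 0x3518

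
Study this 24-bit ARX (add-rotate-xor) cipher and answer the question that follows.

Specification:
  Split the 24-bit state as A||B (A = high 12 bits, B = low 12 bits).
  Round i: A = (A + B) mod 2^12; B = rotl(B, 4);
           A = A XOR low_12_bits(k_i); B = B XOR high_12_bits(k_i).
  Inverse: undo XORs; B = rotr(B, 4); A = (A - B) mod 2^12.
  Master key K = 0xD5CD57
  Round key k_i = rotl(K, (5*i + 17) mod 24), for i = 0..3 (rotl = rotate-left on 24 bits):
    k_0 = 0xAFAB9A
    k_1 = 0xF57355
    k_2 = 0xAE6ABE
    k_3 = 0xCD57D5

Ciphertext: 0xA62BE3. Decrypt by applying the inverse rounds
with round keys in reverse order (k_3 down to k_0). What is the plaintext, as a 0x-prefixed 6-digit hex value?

0x3DC345

s_0 = ciphertext = 0xA62BE3
s_1 = InvRound(s_0, k_3) = 0x744673
s_2 = InvRound(s_1, k_2) = 0x8315C9
s_3 = InvRound(s_2, k_1) = 0xCBBEA9
s_4 = InvRound(s_3, k_0) = 0x3DC345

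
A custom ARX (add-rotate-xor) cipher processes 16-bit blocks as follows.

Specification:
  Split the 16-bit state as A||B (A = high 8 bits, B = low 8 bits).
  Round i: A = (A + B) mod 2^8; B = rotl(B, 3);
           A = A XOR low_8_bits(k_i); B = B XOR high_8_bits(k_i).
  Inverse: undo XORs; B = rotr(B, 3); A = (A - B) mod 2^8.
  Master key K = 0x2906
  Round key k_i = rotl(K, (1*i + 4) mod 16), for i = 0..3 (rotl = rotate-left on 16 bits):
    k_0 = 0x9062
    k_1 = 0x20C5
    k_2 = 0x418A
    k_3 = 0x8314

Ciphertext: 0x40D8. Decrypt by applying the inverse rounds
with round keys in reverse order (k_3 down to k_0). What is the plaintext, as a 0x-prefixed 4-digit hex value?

0xC687

s_0 = ciphertext = 0x40D8
s_1 = InvRound(s_0, k_3) = 0xE96B
s_2 = InvRound(s_1, k_2) = 0x1E45
s_3 = InvRound(s_2, k_1) = 0x2FAC
s_4 = InvRound(s_3, k_0) = 0xC687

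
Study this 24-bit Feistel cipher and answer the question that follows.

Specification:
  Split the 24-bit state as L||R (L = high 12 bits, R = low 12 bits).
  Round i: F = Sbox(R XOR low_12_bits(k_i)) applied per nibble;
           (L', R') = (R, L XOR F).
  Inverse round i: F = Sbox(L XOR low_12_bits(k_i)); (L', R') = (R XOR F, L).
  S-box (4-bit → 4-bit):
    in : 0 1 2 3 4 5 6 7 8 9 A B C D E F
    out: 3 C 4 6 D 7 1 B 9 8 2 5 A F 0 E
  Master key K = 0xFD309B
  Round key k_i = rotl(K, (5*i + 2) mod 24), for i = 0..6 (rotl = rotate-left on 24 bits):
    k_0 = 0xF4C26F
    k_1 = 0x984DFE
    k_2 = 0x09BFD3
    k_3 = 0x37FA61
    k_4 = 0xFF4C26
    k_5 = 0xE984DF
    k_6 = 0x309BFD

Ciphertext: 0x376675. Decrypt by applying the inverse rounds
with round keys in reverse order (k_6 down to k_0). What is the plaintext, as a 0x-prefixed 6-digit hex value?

0xDB10E3

s_0 = ciphertext = 0x376675
s_1 = InvRound(s_0, k_6) = 0xFE0376
s_2 = InvRound(s_1, k_5) = 0x618FE0
s_3 = InvRound(s_2, k_4) = 0xD80618
s_4 = InvRound(s_3, k_3) = 0xD14D80
s_5 = InvRound(s_4, k_2) = 0x92BD14
s_6 = InvRound(s_5, k_1) = 0x0E392B
s_7 = InvRound(s_6, k_0) = 0xDB10E3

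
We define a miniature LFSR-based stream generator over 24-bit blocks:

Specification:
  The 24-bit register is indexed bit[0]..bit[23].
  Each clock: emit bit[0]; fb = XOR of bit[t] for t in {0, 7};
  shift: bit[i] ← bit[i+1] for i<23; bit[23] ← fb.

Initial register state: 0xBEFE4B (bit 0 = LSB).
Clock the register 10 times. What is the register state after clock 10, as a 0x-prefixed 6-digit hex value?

reg_0 = 0xBEFE4B
clock 1: out=1, reg = 0xDF7F25
clock 2: out=1, reg = 0xEFBF92
clock 3: out=0, reg = 0xF7DFC9
clock 4: out=1, reg = 0x7BEFE4
clock 5: out=0, reg = 0xBDF7F2
clock 6: out=0, reg = 0xDEFBF9
clock 7: out=1, reg = 0x6F7DFC
clock 8: out=0, reg = 0xB7BEFE
clock 9: out=0, reg = 0xDBDF7F
clock 10: out=1, reg = 0xEDEFBF

0xEDEFBF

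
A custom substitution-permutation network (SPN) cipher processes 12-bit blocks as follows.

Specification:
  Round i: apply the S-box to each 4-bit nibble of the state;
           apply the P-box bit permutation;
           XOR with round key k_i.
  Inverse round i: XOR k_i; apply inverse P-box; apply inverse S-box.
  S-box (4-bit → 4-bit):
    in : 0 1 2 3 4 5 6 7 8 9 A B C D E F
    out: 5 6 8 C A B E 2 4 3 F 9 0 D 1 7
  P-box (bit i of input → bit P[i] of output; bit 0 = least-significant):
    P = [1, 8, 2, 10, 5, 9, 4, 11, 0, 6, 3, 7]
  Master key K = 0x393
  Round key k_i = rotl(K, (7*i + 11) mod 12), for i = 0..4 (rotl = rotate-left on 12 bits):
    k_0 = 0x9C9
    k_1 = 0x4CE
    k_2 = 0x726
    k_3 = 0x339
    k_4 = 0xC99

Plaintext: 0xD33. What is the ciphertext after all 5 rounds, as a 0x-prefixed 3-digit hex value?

s_0 = plaintext = 0xD33
s_1 = Round(s_0, k_0) = 0x554
s_2 = Round(s_1, k_1) = 0xB2F
s_3 = Round(s_2, k_2) = 0xEA1
s_4 = Round(s_3, k_3) = 0x80C
s_5 = Round(s_4, k_4) = 0xCA1

0xCA1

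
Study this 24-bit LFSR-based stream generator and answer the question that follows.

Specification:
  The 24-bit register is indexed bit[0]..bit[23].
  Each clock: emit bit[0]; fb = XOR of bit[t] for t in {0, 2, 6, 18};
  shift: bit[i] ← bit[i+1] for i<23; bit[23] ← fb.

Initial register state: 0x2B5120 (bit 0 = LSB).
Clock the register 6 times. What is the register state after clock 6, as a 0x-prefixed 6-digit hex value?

0x98AD44

reg_0 = 0x2B5120
clock 1: out=0, reg = 0x15A890
clock 2: out=0, reg = 0x8AD448
clock 3: out=0, reg = 0xC56A24
clock 4: out=0, reg = 0x62B512
clock 5: out=0, reg = 0x315A89
clock 6: out=1, reg = 0x98AD44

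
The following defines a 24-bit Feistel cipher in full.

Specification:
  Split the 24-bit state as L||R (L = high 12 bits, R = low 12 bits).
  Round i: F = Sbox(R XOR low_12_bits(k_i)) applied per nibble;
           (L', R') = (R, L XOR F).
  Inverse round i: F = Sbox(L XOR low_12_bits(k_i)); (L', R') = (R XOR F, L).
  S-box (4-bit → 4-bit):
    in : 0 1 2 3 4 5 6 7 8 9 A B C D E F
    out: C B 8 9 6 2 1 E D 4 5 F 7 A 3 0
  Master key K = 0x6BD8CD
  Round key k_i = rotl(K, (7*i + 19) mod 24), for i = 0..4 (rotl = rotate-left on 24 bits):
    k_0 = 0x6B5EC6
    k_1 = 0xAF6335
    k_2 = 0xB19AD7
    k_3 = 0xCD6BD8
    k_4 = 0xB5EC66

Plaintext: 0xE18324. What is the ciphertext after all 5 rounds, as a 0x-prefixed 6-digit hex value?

s_0 = plaintext = 0xE18324
s_1 = Round(s_0, k_0) = 0x324420
s_2 = Round(s_1, k_1) = 0x420D96
s_3 = Round(s_2, k_2) = 0xD96A4B
s_4 = Round(s_3, k_3) = 0xA4B6DF
s_5 = Round(s_4, k_4) = 0x6DFFBF

0x6DFFBF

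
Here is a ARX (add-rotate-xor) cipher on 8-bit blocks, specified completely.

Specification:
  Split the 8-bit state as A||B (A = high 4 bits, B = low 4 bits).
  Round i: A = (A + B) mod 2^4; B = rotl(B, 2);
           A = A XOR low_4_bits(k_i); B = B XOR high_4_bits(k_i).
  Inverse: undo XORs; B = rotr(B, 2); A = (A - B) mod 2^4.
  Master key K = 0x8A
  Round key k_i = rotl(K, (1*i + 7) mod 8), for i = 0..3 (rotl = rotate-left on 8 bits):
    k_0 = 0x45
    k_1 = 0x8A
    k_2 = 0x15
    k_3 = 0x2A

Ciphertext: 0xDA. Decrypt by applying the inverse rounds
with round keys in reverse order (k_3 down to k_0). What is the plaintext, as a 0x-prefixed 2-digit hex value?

0x35

s_0 = ciphertext = 0xDA
s_1 = InvRound(s_0, k_3) = 0x52
s_2 = InvRound(s_1, k_2) = 0x4C
s_3 = InvRound(s_2, k_1) = 0xD1
s_4 = InvRound(s_3, k_0) = 0x35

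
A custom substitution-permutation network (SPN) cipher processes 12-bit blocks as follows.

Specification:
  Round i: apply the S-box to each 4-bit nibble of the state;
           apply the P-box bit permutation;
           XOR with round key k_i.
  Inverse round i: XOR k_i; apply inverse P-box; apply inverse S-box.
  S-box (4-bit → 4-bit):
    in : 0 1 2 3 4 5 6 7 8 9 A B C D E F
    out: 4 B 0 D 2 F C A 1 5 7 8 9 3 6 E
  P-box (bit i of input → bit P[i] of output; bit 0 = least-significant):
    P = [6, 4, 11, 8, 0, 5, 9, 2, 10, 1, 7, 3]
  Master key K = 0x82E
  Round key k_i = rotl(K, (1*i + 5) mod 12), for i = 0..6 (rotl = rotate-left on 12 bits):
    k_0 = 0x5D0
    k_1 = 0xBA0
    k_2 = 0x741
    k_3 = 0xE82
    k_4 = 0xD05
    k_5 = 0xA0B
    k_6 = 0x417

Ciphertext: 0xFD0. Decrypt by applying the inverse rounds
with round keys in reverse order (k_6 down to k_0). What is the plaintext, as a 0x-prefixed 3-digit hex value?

s_0 = ciphertext = 0xFD0
s_1 = InvRound(s_0, k_6) = 0xE33
s_2 = InvRound(s_1, k_5) = 0xC44
s_3 = InvRound(s_2, k_4) = 0x28C
s_4 = InvRound(s_3, k_3) = 0x1B0
s_5 = InvRound(s_4, k_2) = 0x9AD
s_6 = InvRound(s_5, k_1) = 0xB32
s_7 = InvRound(s_6, k_0) = 0xAE9

0xAE9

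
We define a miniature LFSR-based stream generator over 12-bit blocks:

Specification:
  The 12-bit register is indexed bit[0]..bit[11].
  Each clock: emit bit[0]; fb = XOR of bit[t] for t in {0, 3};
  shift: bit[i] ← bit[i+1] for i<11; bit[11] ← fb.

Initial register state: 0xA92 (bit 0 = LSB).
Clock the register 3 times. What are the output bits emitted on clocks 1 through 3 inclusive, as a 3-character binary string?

reg_0 = 0xA92
clock 1: out=0, reg = 0x549
clock 2: out=1, reg = 0x2A4
clock 3: out=0, reg = 0x152

010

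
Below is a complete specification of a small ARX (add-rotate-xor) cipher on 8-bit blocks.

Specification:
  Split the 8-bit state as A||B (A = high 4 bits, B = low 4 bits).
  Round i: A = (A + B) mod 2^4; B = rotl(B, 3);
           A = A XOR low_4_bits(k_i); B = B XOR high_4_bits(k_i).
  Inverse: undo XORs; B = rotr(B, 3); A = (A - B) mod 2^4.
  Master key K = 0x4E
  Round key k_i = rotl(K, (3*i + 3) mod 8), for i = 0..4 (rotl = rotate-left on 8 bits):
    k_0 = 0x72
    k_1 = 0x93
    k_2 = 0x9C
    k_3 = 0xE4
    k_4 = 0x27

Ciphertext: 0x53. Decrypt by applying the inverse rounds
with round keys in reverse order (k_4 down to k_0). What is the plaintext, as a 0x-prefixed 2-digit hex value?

0xB8

s_0 = ciphertext = 0x53
s_1 = InvRound(s_0, k_4) = 0x02
s_2 = InvRound(s_1, k_3) = 0xB9
s_3 = InvRound(s_2, k_2) = 0x70
s_4 = InvRound(s_3, k_1) = 0x13
s_5 = InvRound(s_4, k_0) = 0xB8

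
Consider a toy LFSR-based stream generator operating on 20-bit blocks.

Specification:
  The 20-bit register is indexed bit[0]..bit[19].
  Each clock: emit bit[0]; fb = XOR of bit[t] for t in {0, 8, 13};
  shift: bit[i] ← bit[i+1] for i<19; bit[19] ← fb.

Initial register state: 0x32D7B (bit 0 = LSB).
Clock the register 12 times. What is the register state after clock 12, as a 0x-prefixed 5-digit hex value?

0x9CF32

reg_0 = 0x32D7B
clock 1: out=1, reg = 0x996BD
clock 2: out=1, reg = 0xCCB5E
clock 3: out=0, reg = 0xE65AF
clock 4: out=1, reg = 0xF32D7
clock 5: out=1, reg = 0x7996B
clock 6: out=1, reg = 0x3CCB5
clock 7: out=1, reg = 0x9E65A
clock 8: out=0, reg = 0xCF32D
clock 9: out=1, reg = 0xE7996
clock 10: out=0, reg = 0x73CCB
clock 11: out=1, reg = 0x39E65
clock 12: out=1, reg = 0x9CF32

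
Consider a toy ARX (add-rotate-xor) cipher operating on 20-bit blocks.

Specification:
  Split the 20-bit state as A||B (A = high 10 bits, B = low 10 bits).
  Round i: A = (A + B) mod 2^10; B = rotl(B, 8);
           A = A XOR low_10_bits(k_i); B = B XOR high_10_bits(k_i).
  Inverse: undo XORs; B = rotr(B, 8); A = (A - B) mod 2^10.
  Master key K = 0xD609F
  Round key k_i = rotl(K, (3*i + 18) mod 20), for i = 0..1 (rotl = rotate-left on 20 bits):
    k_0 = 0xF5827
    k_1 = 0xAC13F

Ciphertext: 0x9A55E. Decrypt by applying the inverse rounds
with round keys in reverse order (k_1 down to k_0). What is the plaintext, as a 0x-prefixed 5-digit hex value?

s_0 = ciphertext = 0x9A55E
s_1 = InvRound(s_0, k_1) = 0xE6FBB
s_2 = InvRound(s_1, k_0) = 0x821B4

0x821B4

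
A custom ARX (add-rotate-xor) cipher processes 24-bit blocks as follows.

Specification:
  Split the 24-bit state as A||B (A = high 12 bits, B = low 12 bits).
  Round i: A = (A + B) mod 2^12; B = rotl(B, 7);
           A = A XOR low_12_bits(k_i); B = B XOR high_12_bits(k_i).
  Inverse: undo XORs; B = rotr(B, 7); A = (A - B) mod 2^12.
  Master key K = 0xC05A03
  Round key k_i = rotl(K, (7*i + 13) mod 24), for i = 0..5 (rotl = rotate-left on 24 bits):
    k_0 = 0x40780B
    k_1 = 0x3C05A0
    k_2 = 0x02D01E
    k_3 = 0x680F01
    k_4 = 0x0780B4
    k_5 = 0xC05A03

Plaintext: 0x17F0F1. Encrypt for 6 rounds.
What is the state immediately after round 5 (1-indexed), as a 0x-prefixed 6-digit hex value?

0x41588C

s_0 = plaintext = 0x17F0F1
s_1 = Round(s_0, k_0) = 0xA7BC80
s_2 = Round(s_1, k_1) = 0x35B3A4
s_3 = Round(s_2, k_2) = 0x6E1230
s_4 = Round(s_3, k_3) = 0x610E91
s_5 = Round(s_4, k_4) = 0x41588C
s_6 = Round(s_5, k_5) = 0x6A2A41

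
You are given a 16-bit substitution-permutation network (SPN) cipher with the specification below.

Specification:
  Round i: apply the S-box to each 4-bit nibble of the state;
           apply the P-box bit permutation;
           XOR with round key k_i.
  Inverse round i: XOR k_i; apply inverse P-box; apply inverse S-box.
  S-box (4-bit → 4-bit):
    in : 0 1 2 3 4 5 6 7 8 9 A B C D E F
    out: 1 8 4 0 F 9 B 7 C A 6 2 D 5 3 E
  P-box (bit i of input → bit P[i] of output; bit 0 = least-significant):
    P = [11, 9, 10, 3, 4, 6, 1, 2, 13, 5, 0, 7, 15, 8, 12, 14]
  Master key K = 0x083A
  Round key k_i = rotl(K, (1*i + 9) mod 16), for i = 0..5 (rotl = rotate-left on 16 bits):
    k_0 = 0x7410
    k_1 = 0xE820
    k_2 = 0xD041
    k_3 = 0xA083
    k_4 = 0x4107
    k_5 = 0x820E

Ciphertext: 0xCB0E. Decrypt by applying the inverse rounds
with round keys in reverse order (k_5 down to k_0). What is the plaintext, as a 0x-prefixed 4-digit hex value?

s_0 = ciphertext = 0xCB0E
s_1 = InvRound(s_0, k_5) = 0x9330
s_2 = InvRound(s_1, k_4) = 0xCACB
s_3 = InvRound(s_2, k_3) = 0x10B6
s_4 = InvRound(s_3, k_2) = 0x5F43
s_5 = InvRound(s_4, k_1) = 0x77AA
s_6 = InvRound(s_5, k_0) = 0xB9D9

0xB9D9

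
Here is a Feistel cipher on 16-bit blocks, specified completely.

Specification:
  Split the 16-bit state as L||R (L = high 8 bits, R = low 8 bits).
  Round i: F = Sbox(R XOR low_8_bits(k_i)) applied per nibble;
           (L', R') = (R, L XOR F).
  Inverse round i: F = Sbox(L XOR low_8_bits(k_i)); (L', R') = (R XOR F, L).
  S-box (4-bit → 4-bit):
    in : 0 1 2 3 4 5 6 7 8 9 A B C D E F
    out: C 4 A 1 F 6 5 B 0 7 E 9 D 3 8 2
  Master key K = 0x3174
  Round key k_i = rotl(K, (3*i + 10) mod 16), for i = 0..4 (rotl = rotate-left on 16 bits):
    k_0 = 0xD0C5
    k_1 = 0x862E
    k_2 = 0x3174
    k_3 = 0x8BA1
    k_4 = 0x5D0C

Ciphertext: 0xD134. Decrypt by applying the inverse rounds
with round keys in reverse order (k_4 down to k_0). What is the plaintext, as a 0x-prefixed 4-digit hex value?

0x2002

s_0 = ciphertext = 0xD134
s_1 = InvRound(s_0, k_4) = 0x07D1
s_2 = InvRound(s_1, k_3) = 0x3407
s_3 = InvRound(s_2, k_2) = 0xFB34
s_4 = InvRound(s_3, k_1) = 0x02FB
s_5 = InvRound(s_4, k_0) = 0x2002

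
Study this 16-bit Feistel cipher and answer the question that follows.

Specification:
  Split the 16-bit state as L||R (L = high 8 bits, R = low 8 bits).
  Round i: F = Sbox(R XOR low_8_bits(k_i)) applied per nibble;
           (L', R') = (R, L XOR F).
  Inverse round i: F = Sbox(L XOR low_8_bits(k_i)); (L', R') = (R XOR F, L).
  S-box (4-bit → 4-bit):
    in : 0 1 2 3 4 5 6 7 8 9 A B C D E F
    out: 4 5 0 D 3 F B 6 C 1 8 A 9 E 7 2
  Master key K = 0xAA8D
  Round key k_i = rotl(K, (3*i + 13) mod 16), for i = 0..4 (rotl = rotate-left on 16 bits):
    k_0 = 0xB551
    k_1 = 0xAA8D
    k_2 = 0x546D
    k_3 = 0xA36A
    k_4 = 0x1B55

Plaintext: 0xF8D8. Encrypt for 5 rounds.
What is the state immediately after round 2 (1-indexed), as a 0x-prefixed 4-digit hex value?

s_0 = plaintext = 0xF8D8
s_1 = Round(s_0, k_0) = 0xD839
s_2 = Round(s_1, k_1) = 0x397B
s_3 = Round(s_2, k_2) = 0x7B62
s_4 = Round(s_3, k_3) = 0x6237
s_5 = Round(s_4, k_4) = 0x37D2

0x397B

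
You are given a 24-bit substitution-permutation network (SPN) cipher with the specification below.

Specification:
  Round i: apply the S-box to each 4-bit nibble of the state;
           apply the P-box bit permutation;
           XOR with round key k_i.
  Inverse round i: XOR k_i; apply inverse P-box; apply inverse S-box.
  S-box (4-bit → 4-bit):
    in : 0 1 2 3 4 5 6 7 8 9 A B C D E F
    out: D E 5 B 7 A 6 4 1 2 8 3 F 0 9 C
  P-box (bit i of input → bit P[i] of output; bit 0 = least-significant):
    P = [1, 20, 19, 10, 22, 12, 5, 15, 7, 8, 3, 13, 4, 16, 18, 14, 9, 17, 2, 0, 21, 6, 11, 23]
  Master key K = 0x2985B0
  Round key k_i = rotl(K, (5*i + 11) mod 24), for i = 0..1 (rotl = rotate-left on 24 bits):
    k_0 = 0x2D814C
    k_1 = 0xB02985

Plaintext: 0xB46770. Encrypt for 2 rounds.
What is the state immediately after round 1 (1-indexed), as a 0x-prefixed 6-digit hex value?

s_0 = plaintext = 0xB46770
s_1 = Round(s_0, k_0) = 0x028722
s_2 = Round(s_1, k_1) = 0x5823BB

0x028722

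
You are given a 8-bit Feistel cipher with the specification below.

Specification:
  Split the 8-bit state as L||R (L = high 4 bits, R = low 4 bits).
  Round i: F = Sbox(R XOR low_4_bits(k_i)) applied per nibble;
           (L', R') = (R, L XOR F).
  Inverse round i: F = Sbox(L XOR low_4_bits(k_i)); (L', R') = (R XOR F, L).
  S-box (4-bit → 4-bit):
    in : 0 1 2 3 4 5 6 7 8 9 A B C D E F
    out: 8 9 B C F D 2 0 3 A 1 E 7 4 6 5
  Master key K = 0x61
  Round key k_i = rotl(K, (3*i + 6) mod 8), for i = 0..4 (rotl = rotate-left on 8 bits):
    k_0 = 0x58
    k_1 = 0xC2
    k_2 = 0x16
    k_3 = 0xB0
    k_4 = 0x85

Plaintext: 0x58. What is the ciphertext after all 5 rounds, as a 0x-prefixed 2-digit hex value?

s_0 = plaintext = 0x58
s_1 = Round(s_0, k_0) = 0x8D
s_2 = Round(s_1, k_1) = 0xDD
s_3 = Round(s_2, k_2) = 0xD3
s_4 = Round(s_3, k_3) = 0x31
s_5 = Round(s_4, k_4) = 0x1C

0x1C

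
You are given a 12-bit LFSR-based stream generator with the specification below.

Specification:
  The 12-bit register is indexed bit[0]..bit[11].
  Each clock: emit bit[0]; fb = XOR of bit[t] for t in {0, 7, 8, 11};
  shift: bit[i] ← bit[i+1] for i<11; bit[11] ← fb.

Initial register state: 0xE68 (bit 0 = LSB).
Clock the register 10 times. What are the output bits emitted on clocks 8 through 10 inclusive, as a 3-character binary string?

reg_0 = 0xE68
clock 1: out=0, reg = 0xF34
clock 2: out=0, reg = 0x79A
clock 3: out=0, reg = 0x3CD
clock 4: out=1, reg = 0x9E6
clock 5: out=0, reg = 0xCF3
clock 6: out=1, reg = 0xE79
clock 7: out=1, reg = 0x73C
clock 8: out=0, reg = 0xB9E
clock 9: out=0, reg = 0xDCF
clock 10: out=1, reg = 0x6E7

001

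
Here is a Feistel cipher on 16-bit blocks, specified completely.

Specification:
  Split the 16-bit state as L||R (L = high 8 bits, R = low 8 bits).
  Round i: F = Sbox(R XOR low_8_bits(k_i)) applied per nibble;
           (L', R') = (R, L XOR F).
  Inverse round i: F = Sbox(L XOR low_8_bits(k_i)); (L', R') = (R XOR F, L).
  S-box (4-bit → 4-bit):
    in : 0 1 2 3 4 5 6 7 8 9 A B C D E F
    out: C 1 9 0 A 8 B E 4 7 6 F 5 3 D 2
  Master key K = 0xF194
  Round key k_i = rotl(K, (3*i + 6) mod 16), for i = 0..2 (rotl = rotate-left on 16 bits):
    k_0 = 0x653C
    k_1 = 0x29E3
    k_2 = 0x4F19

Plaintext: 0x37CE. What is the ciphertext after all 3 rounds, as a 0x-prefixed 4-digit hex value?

s_0 = plaintext = 0x37CE
s_1 = Round(s_0, k_0) = 0xCE1E
s_2 = Round(s_1, k_1) = 0x1EED
s_3 = Round(s_2, k_2) = 0xED34

0xED34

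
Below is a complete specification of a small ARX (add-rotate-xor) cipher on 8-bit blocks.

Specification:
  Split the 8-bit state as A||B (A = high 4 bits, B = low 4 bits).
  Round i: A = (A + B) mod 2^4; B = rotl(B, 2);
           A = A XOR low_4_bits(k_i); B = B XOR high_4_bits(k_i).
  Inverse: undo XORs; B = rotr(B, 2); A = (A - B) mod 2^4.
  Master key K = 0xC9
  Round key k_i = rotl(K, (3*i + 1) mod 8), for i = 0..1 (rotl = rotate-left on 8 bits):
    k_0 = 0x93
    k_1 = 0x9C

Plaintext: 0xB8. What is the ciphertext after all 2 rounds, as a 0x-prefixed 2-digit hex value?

0x77

s_0 = plaintext = 0xB8
s_1 = Round(s_0, k_0) = 0x0B
s_2 = Round(s_1, k_1) = 0x77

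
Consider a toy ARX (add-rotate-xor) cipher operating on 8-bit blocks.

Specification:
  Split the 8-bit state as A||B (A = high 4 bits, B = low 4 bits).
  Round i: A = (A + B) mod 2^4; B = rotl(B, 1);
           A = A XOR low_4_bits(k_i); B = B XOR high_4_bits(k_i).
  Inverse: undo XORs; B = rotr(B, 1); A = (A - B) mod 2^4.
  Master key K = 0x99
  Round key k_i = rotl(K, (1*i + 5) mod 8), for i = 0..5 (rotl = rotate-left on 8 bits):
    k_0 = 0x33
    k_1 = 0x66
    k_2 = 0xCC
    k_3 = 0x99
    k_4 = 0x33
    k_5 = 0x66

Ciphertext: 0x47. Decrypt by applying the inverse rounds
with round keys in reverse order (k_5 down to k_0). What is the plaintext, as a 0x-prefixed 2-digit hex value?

s_0 = ciphertext = 0x47
s_1 = InvRound(s_0, k_5) = 0xA8
s_2 = InvRound(s_1, k_4) = 0xCD
s_3 = InvRound(s_2, k_3) = 0x32
s_4 = InvRound(s_3, k_2) = 0x87
s_5 = InvRound(s_4, k_1) = 0x68
s_6 = InvRound(s_5, k_0) = 0x8D

0x8D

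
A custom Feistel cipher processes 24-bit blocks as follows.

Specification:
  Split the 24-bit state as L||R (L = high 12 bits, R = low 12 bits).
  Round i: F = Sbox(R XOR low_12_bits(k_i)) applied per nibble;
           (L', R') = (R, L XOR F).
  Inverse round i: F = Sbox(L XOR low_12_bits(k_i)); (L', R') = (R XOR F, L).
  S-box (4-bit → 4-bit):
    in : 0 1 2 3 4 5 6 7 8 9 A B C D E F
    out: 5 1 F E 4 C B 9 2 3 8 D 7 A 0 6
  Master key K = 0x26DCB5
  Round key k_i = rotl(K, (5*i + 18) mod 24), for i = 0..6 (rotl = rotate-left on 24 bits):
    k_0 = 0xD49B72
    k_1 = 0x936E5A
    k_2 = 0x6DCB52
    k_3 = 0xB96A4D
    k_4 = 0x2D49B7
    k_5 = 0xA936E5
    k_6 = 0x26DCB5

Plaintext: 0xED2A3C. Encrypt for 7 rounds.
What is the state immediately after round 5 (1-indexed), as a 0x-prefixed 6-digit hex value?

0xE3C3A8

s_0 = plaintext = 0xED2A3C
s_1 = Round(s_0, k_0) = 0xA3CF92
s_2 = Round(s_1, k_1) = 0xF92B4E
s_3 = Round(s_2, k_2) = 0xB4EA85
s_4 = Round(s_3, k_3) = 0xA85E3C
s_5 = Round(s_4, k_4) = 0xE3C3A8
s_6 = Round(s_5, k_5) = 0x3A8276
s_7 = Round(s_6, k_6) = 0x2763D6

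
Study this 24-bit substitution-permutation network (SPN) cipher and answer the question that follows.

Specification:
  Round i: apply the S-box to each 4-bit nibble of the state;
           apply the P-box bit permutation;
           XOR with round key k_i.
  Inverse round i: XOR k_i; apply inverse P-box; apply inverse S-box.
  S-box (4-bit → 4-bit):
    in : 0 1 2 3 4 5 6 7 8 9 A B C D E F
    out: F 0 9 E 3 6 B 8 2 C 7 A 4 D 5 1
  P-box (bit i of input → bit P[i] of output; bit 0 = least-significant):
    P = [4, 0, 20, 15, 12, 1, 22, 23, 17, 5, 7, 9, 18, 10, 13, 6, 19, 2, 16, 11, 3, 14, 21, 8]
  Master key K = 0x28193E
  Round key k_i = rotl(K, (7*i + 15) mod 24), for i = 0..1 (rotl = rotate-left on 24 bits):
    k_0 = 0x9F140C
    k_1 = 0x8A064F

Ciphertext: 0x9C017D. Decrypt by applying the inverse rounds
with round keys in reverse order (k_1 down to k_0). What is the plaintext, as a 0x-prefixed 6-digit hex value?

s_0 = ciphertext = 0x9C017D
s_1 = InvRound(s_0, k_1) = 0x71468E
s_2 = InvRound(s_1, k_0) = 0x5FFD01

0x5FFD01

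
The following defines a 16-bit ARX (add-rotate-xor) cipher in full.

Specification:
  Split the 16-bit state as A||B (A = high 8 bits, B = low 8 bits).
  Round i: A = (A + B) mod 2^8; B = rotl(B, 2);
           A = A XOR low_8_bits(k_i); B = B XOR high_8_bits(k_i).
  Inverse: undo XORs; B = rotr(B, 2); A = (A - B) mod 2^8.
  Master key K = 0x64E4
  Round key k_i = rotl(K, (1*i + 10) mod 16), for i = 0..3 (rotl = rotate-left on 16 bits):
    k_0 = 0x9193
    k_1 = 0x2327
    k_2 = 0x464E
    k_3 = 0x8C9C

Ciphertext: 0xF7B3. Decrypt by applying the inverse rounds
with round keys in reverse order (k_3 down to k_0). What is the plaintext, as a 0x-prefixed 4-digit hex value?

0x2470

s_0 = ciphertext = 0xF7B3
s_1 = InvRound(s_0, k_3) = 0x9CCF
s_2 = InvRound(s_1, k_2) = 0x7062
s_3 = InvRound(s_2, k_1) = 0x0750
s_4 = InvRound(s_3, k_0) = 0x2470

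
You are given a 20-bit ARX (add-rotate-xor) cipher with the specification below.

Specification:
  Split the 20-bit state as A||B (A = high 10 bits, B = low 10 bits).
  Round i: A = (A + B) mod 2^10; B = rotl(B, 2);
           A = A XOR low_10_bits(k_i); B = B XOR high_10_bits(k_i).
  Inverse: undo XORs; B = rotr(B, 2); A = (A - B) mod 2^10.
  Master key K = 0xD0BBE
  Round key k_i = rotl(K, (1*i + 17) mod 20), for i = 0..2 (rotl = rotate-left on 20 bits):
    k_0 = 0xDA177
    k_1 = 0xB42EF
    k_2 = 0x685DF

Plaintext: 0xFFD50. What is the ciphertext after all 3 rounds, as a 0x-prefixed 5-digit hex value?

0xB6C7B

s_0 = plaintext = 0xFFD50
s_1 = Round(s_0, k_0) = 0x0E229
s_2 = Round(s_1, k_1) = 0x23A76
s_3 = Round(s_2, k_2) = 0xB6C7B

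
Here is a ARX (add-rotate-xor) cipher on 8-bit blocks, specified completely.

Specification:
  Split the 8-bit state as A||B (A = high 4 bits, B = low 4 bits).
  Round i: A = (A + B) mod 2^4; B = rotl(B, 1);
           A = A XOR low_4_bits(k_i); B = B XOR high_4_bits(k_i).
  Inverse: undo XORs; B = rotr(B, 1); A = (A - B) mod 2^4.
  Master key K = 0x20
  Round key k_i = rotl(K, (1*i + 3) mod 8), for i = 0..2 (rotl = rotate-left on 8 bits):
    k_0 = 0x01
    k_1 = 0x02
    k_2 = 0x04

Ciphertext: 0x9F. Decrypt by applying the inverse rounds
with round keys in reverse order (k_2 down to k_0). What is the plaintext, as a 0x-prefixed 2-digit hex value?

s_0 = ciphertext = 0x9F
s_1 = InvRound(s_0, k_2) = 0xEF
s_2 = InvRound(s_1, k_1) = 0xDF
s_3 = InvRound(s_2, k_0) = 0xDF

0xDF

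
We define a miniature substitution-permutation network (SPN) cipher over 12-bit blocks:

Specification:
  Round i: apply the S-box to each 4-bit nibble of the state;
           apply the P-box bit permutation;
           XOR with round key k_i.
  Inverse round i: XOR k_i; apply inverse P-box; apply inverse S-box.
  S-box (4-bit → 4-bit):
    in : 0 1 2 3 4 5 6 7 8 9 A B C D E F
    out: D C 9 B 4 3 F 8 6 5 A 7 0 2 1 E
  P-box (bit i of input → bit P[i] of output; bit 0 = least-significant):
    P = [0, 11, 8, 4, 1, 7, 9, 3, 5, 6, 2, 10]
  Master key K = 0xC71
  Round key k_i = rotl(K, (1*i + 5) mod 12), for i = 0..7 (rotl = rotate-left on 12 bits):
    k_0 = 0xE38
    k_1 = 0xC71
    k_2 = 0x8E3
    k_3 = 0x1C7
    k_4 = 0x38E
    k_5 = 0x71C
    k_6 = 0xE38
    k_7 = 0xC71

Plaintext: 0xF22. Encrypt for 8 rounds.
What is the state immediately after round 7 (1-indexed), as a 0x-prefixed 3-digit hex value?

0xE83

s_0 = plaintext = 0xF22
s_1 = Round(s_0, k_0) = 0xA67
s_2 = Round(s_1, k_1) = 0xAAB
s_3 = Round(s_2, k_2) = 0x52A
s_4 = Round(s_3, k_3) = 0x9BD
s_5 = Round(s_4, k_4) = 0x928
s_6 = Round(s_5, k_5) = 0xE32
s_7 = Round(s_6, k_6) = 0xE83
s_8 = Round(s_7, k_7) = 0x6C0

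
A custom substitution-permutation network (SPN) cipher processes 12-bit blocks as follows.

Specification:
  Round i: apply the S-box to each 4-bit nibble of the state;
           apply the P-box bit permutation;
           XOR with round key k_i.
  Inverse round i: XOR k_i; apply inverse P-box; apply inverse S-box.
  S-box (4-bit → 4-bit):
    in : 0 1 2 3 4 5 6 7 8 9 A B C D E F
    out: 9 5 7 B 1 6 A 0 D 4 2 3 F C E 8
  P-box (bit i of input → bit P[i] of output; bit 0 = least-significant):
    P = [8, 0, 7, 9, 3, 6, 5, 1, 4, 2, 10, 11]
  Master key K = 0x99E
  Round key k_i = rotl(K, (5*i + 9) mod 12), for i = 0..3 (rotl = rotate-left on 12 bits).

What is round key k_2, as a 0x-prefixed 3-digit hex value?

K = 0x99E
k_0 = rotl(K, (5*0+9) mod 12) = rotl(K, 9) = 0xD33
k_1 = rotl(K, (5*1+9) mod 12) = rotl(K, 2) = 0x67A
k_2 = rotl(K, (5*2+9) mod 12) = rotl(K, 7) = 0xF4C

0xF4C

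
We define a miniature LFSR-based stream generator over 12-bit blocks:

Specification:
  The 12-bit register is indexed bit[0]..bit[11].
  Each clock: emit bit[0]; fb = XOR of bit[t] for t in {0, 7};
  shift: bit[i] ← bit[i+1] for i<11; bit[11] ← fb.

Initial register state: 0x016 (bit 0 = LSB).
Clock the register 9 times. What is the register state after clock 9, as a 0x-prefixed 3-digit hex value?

0x6B0

reg_0 = 0x016
clock 1: out=0, reg = 0x00B
clock 2: out=1, reg = 0x805
clock 3: out=1, reg = 0xC02
clock 4: out=0, reg = 0x601
clock 5: out=1, reg = 0xB00
clock 6: out=0, reg = 0x580
clock 7: out=0, reg = 0xAC0
clock 8: out=0, reg = 0xD60
clock 9: out=0, reg = 0x6B0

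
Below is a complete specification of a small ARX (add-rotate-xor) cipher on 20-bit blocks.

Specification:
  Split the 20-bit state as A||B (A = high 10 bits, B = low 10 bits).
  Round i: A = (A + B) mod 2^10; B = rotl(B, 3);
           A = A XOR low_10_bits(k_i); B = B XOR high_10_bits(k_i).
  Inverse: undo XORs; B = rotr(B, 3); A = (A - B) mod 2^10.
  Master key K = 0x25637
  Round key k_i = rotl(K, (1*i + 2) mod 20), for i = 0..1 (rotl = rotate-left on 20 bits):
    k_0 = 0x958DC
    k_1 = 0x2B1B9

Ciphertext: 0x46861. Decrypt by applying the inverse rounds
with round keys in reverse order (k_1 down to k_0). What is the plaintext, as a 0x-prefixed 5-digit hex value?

0xCF799

s_0 = ciphertext = 0x46861
s_1 = InvRound(s_0, k_1) = 0x82A99
s_2 = InvRound(s_1, k_0) = 0xCF799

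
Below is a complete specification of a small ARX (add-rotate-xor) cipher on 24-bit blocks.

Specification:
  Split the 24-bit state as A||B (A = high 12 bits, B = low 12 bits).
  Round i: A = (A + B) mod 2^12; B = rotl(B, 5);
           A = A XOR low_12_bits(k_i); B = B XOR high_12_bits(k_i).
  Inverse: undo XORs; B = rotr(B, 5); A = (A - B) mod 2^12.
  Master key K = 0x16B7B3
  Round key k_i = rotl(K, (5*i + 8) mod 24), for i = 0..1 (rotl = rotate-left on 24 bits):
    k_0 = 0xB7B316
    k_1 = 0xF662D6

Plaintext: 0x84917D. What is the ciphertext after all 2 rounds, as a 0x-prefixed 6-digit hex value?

0xD7F44F

s_0 = plaintext = 0x84917D
s_1 = Round(s_0, k_0) = 0xAD04D9
s_2 = Round(s_1, k_1) = 0xD7F44F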